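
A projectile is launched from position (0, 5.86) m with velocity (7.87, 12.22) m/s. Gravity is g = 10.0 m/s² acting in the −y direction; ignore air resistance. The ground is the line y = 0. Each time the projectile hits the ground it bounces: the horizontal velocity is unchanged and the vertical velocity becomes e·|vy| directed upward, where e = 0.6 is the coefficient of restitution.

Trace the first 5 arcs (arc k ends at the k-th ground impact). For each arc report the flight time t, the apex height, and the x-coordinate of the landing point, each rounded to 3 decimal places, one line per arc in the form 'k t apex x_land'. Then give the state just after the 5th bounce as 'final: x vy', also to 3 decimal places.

Arc 1: start y=5.860, vy=12.220 → t=2.855, apex=13.326, x_land=22.465, impact vy=-16.326
  bounce: vy ← 0.6·16.326 = 9.795
Arc 2: start y=0.000, vy=9.795 → t=1.959, apex=4.798, x_land=37.883, impact vy=-9.795
  bounce: vy ← 0.6·9.795 = 5.877
Arc 3: start y=0.000, vy=5.877 → t=1.175, apex=1.727, x_land=47.134, impact vy=-5.877
  bounce: vy ← 0.6·5.877 = 3.526
Arc 4: start y=0.000, vy=3.526 → t=0.705, apex=0.622, x_land=52.685, impact vy=-3.526
  bounce: vy ← 0.6·3.526 = 2.116
Arc 5: start y=0.000, vy=2.116 → t=0.423, apex=0.224, x_land=56.015, impact vy=-2.116
  bounce: vy ← 0.6·2.116 = 1.269

1 2.855 13.326 22.465
2 1.959 4.798 37.883
3 1.175 1.727 47.134
4 0.705 0.622 52.685
5 0.423 0.224 56.015
final: 56.015 1.269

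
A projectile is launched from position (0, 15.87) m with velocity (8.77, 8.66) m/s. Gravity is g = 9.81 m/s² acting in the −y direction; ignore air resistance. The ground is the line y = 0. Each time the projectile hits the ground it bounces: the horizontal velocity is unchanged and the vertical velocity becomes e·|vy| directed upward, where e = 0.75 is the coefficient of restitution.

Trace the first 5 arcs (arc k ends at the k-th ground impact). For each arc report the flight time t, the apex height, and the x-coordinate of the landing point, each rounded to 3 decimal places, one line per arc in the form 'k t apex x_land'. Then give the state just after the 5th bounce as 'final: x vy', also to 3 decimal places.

Arc 1: start y=15.870, vy=8.660 → t=2.886, apex=19.692, x_land=25.314, impact vy=-19.656
  bounce: vy ← 0.75·19.656 = 14.742
Arc 2: start y=0.000, vy=14.742 → t=3.006, apex=11.077, x_land=51.673, impact vy=-14.742
  bounce: vy ← 0.75·14.742 = 11.057
Arc 3: start y=0.000, vy=11.057 → t=2.254, apex=6.231, x_land=71.442, impact vy=-11.057
  bounce: vy ← 0.75·11.057 = 8.292
Arc 4: start y=0.000, vy=8.292 → t=1.691, apex=3.505, x_land=86.268, impact vy=-8.292
  bounce: vy ← 0.75·8.292 = 6.219
Arc 5: start y=0.000, vy=6.219 → t=1.268, apex=1.971, x_land=97.388, impact vy=-6.219
  bounce: vy ← 0.75·6.219 = 4.665

1 2.886 19.692 25.314
2 3.006 11.077 51.673
3 2.254 6.231 71.442
4 1.691 3.505 86.268
5 1.268 1.971 97.388
final: 97.388 4.665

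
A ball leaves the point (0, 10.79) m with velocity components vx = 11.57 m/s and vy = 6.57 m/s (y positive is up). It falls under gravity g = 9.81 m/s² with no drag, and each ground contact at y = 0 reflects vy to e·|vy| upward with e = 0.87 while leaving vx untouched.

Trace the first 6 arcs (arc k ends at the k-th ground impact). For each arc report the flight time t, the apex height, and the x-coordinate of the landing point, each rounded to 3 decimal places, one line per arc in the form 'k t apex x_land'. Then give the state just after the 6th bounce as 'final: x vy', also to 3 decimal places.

1 2.297 12.990 26.577
2 2.832 9.832 59.339
3 2.464 7.442 87.842
4 2.143 5.633 112.639
5 1.865 4.263 134.213
6 1.622 3.227 152.982
final: 152.982 6.923

Arc 1: start y=10.790, vy=6.570 → t=2.297, apex=12.990, x_land=26.577, impact vy=-15.964
  bounce: vy ← 0.87·15.964 = 13.889
Arc 2: start y=0.000, vy=13.889 → t=2.832, apex=9.832, x_land=59.339, impact vy=-13.889
  bounce: vy ← 0.87·13.889 = 12.084
Arc 3: start y=0.000, vy=12.084 → t=2.464, apex=7.442, x_land=87.842, impact vy=-12.084
  bounce: vy ← 0.87·12.084 = 10.513
Arc 4: start y=0.000, vy=10.513 → t=2.143, apex=5.633, x_land=112.639, impact vy=-10.513
  bounce: vy ← 0.87·10.513 = 9.146
Arc 5: start y=0.000, vy=9.146 → t=1.865, apex=4.263, x_land=134.213, impact vy=-9.146
  bounce: vy ← 0.87·9.146 = 7.957
Arc 6: start y=0.000, vy=7.957 → t=1.622, apex=3.227, x_land=152.982, impact vy=-7.957
  bounce: vy ← 0.87·7.957 = 6.923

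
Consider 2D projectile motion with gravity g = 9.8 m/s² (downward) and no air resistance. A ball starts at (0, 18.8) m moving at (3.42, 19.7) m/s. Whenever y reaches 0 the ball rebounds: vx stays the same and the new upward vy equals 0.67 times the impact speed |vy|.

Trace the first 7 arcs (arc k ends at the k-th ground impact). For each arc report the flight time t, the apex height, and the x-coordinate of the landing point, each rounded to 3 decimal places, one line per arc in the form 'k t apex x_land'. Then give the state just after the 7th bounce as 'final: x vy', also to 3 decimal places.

1 4.817 38.601 16.474
2 3.761 17.328 29.336
3 2.520 7.778 37.954
4 1.688 3.492 43.728
5 1.131 1.567 47.597
6 0.758 0.704 50.189
7 0.508 0.316 51.926
final: 51.926 1.667

Arc 1: start y=18.800, vy=19.700 → t=4.817, apex=38.601, x_land=16.474, impact vy=-27.506
  bounce: vy ← 0.67·27.506 = 18.429
Arc 2: start y=0.000, vy=18.429 → t=3.761, apex=17.328, x_land=29.336, impact vy=-18.429
  bounce: vy ← 0.67·18.429 = 12.347
Arc 3: start y=0.000, vy=12.347 → t=2.520, apex=7.778, x_land=37.954, impact vy=-12.347
  bounce: vy ← 0.67·12.347 = 8.273
Arc 4: start y=0.000, vy=8.273 → t=1.688, apex=3.492, x_land=43.728, impact vy=-8.273
  bounce: vy ← 0.67·8.273 = 5.543
Arc 5: start y=0.000, vy=5.543 → t=1.131, apex=1.567, x_land=47.597, impact vy=-5.543
  bounce: vy ← 0.67·5.543 = 3.714
Arc 6: start y=0.000, vy=3.714 → t=0.758, apex=0.704, x_land=50.189, impact vy=-3.714
  bounce: vy ← 0.67·3.714 = 2.488
Arc 7: start y=0.000, vy=2.488 → t=0.508, apex=0.316, x_land=51.926, impact vy=-2.488
  bounce: vy ← 0.67·2.488 = 1.667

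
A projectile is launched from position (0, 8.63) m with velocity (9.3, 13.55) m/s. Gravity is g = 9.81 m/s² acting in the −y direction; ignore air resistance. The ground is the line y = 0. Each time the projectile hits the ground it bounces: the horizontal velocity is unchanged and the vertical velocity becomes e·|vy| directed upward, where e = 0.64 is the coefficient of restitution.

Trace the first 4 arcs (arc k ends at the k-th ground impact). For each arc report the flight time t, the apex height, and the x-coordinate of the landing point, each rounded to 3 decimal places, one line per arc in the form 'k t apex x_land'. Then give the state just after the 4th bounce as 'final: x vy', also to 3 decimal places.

1 3.296 17.988 30.655
2 2.451 7.368 53.451
3 1.569 3.018 68.041
4 1.004 1.236 77.378
final: 77.378 3.152

Arc 1: start y=8.630, vy=13.550 → t=3.296, apex=17.988, x_land=30.655, impact vy=-18.786
  bounce: vy ← 0.64·18.786 = 12.023
Arc 2: start y=0.000, vy=12.023 → t=2.451, apex=7.368, x_land=53.451, impact vy=-12.023
  bounce: vy ← 0.64·12.023 = 7.695
Arc 3: start y=0.000, vy=7.695 → t=1.569, apex=3.018, x_land=68.041, impact vy=-7.695
  bounce: vy ← 0.64·7.695 = 4.925
Arc 4: start y=0.000, vy=4.925 → t=1.004, apex=1.236, x_land=77.378, impact vy=-4.925
  bounce: vy ← 0.64·4.925 = 3.152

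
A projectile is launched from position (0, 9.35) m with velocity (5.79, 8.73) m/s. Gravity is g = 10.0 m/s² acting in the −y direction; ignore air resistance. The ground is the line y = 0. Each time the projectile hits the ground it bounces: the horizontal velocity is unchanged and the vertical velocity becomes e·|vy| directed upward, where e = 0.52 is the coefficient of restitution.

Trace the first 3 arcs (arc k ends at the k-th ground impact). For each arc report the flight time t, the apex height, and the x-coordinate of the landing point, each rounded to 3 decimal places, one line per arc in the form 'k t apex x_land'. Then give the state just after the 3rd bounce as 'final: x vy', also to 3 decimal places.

Arc 1: start y=9.350, vy=8.730 → t=2.495, apex=13.161, x_land=14.448, impact vy=-16.224
  bounce: vy ← 0.52·16.224 = 8.436
Arc 2: start y=0.000, vy=8.436 → t=1.687, apex=3.559, x_land=24.218, impact vy=-8.436
  bounce: vy ← 0.52·8.436 = 4.387
Arc 3: start y=0.000, vy=4.387 → t=0.877, apex=0.962, x_land=29.298, impact vy=-4.387
  bounce: vy ← 0.52·4.387 = 2.281

1 2.495 13.161 14.448
2 1.687 3.559 24.218
3 0.877 0.962 29.298
final: 29.298 2.281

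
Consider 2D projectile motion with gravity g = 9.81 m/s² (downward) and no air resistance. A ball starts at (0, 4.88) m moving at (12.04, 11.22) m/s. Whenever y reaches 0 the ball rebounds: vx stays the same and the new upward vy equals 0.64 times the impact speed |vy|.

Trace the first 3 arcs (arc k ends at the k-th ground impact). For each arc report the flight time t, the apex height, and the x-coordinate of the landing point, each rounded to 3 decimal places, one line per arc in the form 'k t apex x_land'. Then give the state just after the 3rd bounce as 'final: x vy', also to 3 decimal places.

1 2.661 11.296 32.042
2 1.942 4.627 55.430
3 1.243 1.895 70.398
final: 70.398 3.903

Arc 1: start y=4.880, vy=11.220 → t=2.661, apex=11.296, x_land=32.042, impact vy=-14.887
  bounce: vy ← 0.64·14.887 = 9.528
Arc 2: start y=0.000, vy=9.528 → t=1.942, apex=4.627, x_land=55.430, impact vy=-9.528
  bounce: vy ← 0.64·9.528 = 6.098
Arc 3: start y=0.000, vy=6.098 → t=1.243, apex=1.895, x_land=70.398, impact vy=-6.098
  bounce: vy ← 0.64·6.098 = 3.903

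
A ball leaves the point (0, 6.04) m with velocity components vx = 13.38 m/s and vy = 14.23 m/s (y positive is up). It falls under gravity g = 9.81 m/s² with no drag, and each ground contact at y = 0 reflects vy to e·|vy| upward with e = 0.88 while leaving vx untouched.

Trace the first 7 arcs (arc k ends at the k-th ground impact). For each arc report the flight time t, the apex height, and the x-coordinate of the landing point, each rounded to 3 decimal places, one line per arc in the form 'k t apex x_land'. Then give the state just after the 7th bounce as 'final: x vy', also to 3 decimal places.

Arc 1: start y=6.040, vy=14.230 → t=3.277, apex=16.361, x_land=43.845, impact vy=-17.916
  bounce: vy ← 0.88·17.916 = 15.766
Arc 2: start y=0.000, vy=15.766 → t=3.214, apex=12.670, x_land=86.853, impact vy=-15.766
  bounce: vy ← 0.88·15.766 = 13.874
Arc 3: start y=0.000, vy=13.874 → t=2.829, apex=9.811, x_land=124.700, impact vy=-13.874
  bounce: vy ← 0.88·13.874 = 12.210
Arc 4: start y=0.000, vy=12.210 → t=2.489, apex=7.598, x_land=158.006, impact vy=-12.210
  bounce: vy ← 0.88·12.210 = 10.744
Arc 5: start y=0.000, vy=10.744 → t=2.190, apex=5.884, x_land=187.315, impact vy=-10.744
  bounce: vy ← 0.88·10.744 = 9.455
Arc 6: start y=0.000, vy=9.455 → t=1.928, apex=4.556, x_land=213.106, impact vy=-9.455
  bounce: vy ← 0.88·9.455 = 8.320
Arc 7: start y=0.000, vy=8.320 → t=1.696, apex=3.529, x_land=235.803, impact vy=-8.320
  bounce: vy ← 0.88·8.320 = 7.322

1 3.277 16.361 43.845
2 3.214 12.670 86.853
3 2.829 9.811 124.700
4 2.489 7.598 158.006
5 2.190 5.884 187.315
6 1.928 4.556 213.106
7 1.696 3.529 235.803
final: 235.803 7.322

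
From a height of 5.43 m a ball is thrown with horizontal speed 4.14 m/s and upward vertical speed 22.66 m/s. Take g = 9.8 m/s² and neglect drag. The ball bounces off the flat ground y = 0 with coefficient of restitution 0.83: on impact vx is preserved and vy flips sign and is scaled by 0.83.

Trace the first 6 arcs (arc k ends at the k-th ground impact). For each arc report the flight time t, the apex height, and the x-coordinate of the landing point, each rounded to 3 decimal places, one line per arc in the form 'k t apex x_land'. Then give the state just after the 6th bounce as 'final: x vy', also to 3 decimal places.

Arc 1: start y=5.430, vy=22.660 → t=4.853, apex=31.628, x_land=20.091, impact vy=-24.898
  bounce: vy ← 0.83·24.898 = 20.665
Arc 2: start y=0.000, vy=20.665 → t=4.217, apex=21.788, x_land=37.551, impact vy=-20.665
  bounce: vy ← 0.83·20.665 = 17.152
Arc 3: start y=0.000, vy=17.152 → t=3.500, apex=15.010, x_land=52.043, impact vy=-17.152
  bounce: vy ← 0.83·17.152 = 14.236
Arc 4: start y=0.000, vy=14.236 → t=2.905, apex=10.340, x_land=64.071, impact vy=-14.236
  bounce: vy ← 0.83·14.236 = 11.816
Arc 5: start y=0.000, vy=11.816 → t=2.411, apex=7.123, x_land=74.054, impact vy=-11.816
  bounce: vy ← 0.83·11.816 = 9.807
Arc 6: start y=0.000, vy=9.807 → t=2.002, apex=4.907, x_land=82.340, impact vy=-9.807
  bounce: vy ← 0.83·9.807 = 8.140

1 4.853 31.628 20.091
2 4.217 21.788 37.551
3 3.500 15.010 52.043
4 2.905 10.340 64.071
5 2.411 7.123 74.054
6 2.002 4.907 82.340
final: 82.340 8.140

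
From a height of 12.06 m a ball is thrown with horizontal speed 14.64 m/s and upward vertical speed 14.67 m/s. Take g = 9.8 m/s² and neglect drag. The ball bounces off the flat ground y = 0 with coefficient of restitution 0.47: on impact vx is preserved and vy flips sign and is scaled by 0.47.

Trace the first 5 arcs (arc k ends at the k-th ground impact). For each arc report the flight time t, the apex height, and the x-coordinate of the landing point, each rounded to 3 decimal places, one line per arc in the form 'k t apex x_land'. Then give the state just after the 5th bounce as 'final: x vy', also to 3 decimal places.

Arc 1: start y=12.060, vy=14.670 → t=3.665, apex=23.040, x_land=53.661, impact vy=-21.251
  bounce: vy ← 0.47·21.251 = 9.988
Arc 2: start y=0.000, vy=9.988 → t=2.038, apex=5.090, x_land=83.502, impact vy=-9.988
  bounce: vy ← 0.47·9.988 = 4.694
Arc 3: start y=0.000, vy=4.694 → t=0.958, apex=1.124, x_land=97.527, impact vy=-4.694
  bounce: vy ← 0.47·4.694 = 2.206
Arc 4: start y=0.000, vy=2.206 → t=0.450, apex=0.248, x_land=104.119, impact vy=-2.206
  bounce: vy ← 0.47·2.206 = 1.037
Arc 5: start y=0.000, vy=1.037 → t=0.212, apex=0.055, x_land=107.217, impact vy=-1.037
  bounce: vy ← 0.47·1.037 = 0.487

1 3.665 23.040 53.661
2 2.038 5.090 83.502
3 0.958 1.124 97.527
4 0.450 0.248 104.119
5 0.212 0.055 107.217
final: 107.217 0.487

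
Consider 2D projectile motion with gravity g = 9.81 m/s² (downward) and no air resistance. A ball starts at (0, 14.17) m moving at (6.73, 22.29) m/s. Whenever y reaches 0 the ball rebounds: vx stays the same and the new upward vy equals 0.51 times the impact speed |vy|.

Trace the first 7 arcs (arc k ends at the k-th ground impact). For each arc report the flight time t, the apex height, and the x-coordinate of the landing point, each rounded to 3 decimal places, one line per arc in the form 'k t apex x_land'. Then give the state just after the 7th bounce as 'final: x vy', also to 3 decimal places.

1 5.110 39.493 34.388
2 2.894 10.272 53.867
3 1.476 2.672 63.801
4 0.753 0.695 68.867
5 0.384 0.181 71.451
6 0.196 0.047 72.769
7 0.100 0.012 73.441
final: 73.441 0.250

Arc 1: start y=14.170, vy=22.290 → t=5.110, apex=39.493, x_land=34.388, impact vy=-27.836
  bounce: vy ← 0.51·27.836 = 14.197
Arc 2: start y=0.000, vy=14.197 → t=2.894, apex=10.272, x_land=53.867, impact vy=-14.197
  bounce: vy ← 0.51·14.197 = 7.240
Arc 3: start y=0.000, vy=7.240 → t=1.476, apex=2.672, x_land=63.801, impact vy=-7.240
  bounce: vy ← 0.51·7.240 = 3.693
Arc 4: start y=0.000, vy=3.693 → t=0.753, apex=0.695, x_land=68.867, impact vy=-3.693
  bounce: vy ← 0.51·3.693 = 1.883
Arc 5: start y=0.000, vy=1.883 → t=0.384, apex=0.181, x_land=71.451, impact vy=-1.883
  bounce: vy ← 0.51·1.883 = 0.960
Arc 6: start y=0.000, vy=0.960 → t=0.196, apex=0.047, x_land=72.769, impact vy=-0.960
  bounce: vy ← 0.51·0.960 = 0.490
Arc 7: start y=0.000, vy=0.490 → t=0.100, apex=0.012, x_land=73.441, impact vy=-0.490
  bounce: vy ← 0.51·0.490 = 0.250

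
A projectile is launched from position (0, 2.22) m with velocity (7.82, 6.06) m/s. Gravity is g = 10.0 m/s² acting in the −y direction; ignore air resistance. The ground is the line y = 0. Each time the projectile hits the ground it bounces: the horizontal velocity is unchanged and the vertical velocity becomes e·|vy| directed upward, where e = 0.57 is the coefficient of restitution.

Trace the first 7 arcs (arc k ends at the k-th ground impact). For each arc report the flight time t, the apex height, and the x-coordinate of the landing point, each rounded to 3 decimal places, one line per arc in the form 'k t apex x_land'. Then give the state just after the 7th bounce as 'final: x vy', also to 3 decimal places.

1 1.507 4.056 11.782
2 1.027 1.318 19.812
3 0.585 0.428 24.389
4 0.334 0.139 26.997
5 0.190 0.045 28.484
6 0.108 0.015 29.332
7 0.062 0.005 29.815
final: 29.815 0.176

Arc 1: start y=2.220, vy=6.060 → t=1.507, apex=4.056, x_land=11.782, impact vy=-9.007
  bounce: vy ← 0.57·9.007 = 5.134
Arc 2: start y=0.000, vy=5.134 → t=1.027, apex=1.318, x_land=19.812, impact vy=-5.134
  bounce: vy ← 0.57·5.134 = 2.926
Arc 3: start y=0.000, vy=2.926 → t=0.585, apex=0.428, x_land=24.389, impact vy=-2.926
  bounce: vy ← 0.57·2.926 = 1.668
Arc 4: start y=0.000, vy=1.668 → t=0.334, apex=0.139, x_land=26.997, impact vy=-1.668
  bounce: vy ← 0.57·1.668 = 0.951
Arc 5: start y=0.000, vy=0.951 → t=0.190, apex=0.045, x_land=28.484, impact vy=-0.951
  bounce: vy ← 0.57·0.951 = 0.542
Arc 6: start y=0.000, vy=0.542 → t=0.108, apex=0.015, x_land=29.332, impact vy=-0.542
  bounce: vy ← 0.57·0.542 = 0.309
Arc 7: start y=0.000, vy=0.309 → t=0.062, apex=0.005, x_land=29.815, impact vy=-0.309
  bounce: vy ← 0.57·0.309 = 0.176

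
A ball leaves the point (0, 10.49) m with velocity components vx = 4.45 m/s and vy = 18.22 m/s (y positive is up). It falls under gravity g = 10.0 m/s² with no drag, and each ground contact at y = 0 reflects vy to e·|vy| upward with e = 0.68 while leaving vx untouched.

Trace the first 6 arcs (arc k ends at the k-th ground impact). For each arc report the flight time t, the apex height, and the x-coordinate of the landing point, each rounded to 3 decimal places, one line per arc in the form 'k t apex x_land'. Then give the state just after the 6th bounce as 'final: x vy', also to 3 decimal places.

Arc 1: start y=10.490, vy=18.220 → t=4.150, apex=27.088, x_land=18.466, impact vy=-23.276
  bounce: vy ← 0.68·23.276 = 15.828
Arc 2: start y=0.000, vy=15.828 → t=3.166, apex=12.526, x_land=32.552, impact vy=-15.828
  bounce: vy ← 0.68·15.828 = 10.763
Arc 3: start y=0.000, vy=10.763 → t=2.153, apex=5.792, x_land=42.131, impact vy=-10.763
  bounce: vy ← 0.68·10.763 = 7.319
Arc 4: start y=0.000, vy=7.319 → t=1.464, apex=2.678, x_land=48.645, impact vy=-7.319
  bounce: vy ← 0.68·7.319 = 4.977
Arc 5: start y=0.000, vy=4.977 → t=0.995, apex=1.238, x_land=53.074, impact vy=-4.977
  bounce: vy ← 0.68·4.977 = 3.384
Arc 6: start y=0.000, vy=3.384 → t=0.677, apex=0.573, x_land=56.086, impact vy=-3.384
  bounce: vy ← 0.68·3.384 = 2.301

1 4.150 27.088 18.466
2 3.166 12.526 32.552
3 2.153 5.792 42.131
4 1.464 2.678 48.645
5 0.995 1.238 53.074
6 0.677 0.573 56.086
final: 56.086 2.301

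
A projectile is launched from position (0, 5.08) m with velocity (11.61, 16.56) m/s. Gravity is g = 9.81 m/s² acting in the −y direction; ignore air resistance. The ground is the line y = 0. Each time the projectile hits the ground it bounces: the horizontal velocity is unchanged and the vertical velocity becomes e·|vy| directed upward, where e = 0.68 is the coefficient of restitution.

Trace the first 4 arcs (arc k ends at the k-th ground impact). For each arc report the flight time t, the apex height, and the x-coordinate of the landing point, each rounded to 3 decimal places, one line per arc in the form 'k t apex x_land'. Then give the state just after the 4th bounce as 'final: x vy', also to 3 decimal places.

1 3.659 19.057 42.483
2 2.681 8.812 73.606
3 1.823 4.075 94.770
4 1.240 1.884 109.161
final: 109.161 4.134

Arc 1: start y=5.080, vy=16.560 → t=3.659, apex=19.057, x_land=42.483, impact vy=-19.337
  bounce: vy ← 0.68·19.337 = 13.149
Arc 2: start y=0.000, vy=13.149 → t=2.681, apex=8.812, x_land=73.606, impact vy=-13.149
  bounce: vy ← 0.68·13.149 = 8.941
Arc 3: start y=0.000, vy=8.941 → t=1.823, apex=4.075, x_land=94.770, impact vy=-8.941
  bounce: vy ← 0.68·8.941 = 6.080
Arc 4: start y=0.000, vy=6.080 → t=1.240, apex=1.884, x_land=109.161, impact vy=-6.080
  bounce: vy ← 0.68·6.080 = 4.134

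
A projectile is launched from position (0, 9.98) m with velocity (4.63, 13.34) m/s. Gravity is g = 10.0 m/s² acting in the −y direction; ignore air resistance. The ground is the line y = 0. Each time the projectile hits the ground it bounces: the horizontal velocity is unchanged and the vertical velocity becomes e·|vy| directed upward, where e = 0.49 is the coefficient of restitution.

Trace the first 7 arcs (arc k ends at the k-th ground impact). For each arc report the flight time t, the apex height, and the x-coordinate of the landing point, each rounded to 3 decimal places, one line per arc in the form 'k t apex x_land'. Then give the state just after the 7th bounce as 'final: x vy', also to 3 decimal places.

1 3.277 18.878 15.173
2 1.904 4.533 23.989
3 0.933 1.088 28.310
4 0.457 0.261 30.426
5 0.224 0.063 31.464
6 0.110 0.015 31.972
7 0.054 0.004 32.221
final: 32.221 0.132

Arc 1: start y=9.980, vy=13.340 → t=3.277, apex=18.878, x_land=15.173, impact vy=-19.431
  bounce: vy ← 0.49·19.431 = 9.521
Arc 2: start y=0.000, vy=9.521 → t=1.904, apex=4.533, x_land=23.989, impact vy=-9.521
  bounce: vy ← 0.49·9.521 = 4.665
Arc 3: start y=0.000, vy=4.665 → t=0.933, apex=1.088, x_land=28.310, impact vy=-4.665
  bounce: vy ← 0.49·4.665 = 2.286
Arc 4: start y=0.000, vy=2.286 → t=0.457, apex=0.261, x_land=30.426, impact vy=-2.286
  bounce: vy ← 0.49·2.286 = 1.120
Arc 5: start y=0.000, vy=1.120 → t=0.224, apex=0.063, x_land=31.464, impact vy=-1.120
  bounce: vy ← 0.49·1.120 = 0.549
Arc 6: start y=0.000, vy=0.549 → t=0.110, apex=0.015, x_land=31.972, impact vy=-0.549
  bounce: vy ← 0.49·0.549 = 0.269
Arc 7: start y=0.000, vy=0.269 → t=0.054, apex=0.004, x_land=32.221, impact vy=-0.269
  bounce: vy ← 0.49·0.269 = 0.132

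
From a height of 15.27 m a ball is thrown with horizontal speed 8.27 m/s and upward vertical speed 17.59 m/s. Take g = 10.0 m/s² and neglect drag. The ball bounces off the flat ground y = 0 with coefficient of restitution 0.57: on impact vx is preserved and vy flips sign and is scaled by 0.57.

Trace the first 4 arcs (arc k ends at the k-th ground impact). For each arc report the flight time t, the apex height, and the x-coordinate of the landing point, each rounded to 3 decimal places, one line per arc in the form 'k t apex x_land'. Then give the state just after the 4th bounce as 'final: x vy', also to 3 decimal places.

1 4.239 30.740 35.053
2 2.827 9.988 58.429
3 1.611 3.245 71.754
4 0.918 1.054 79.349
final: 79.349 2.617

Arc 1: start y=15.270, vy=17.590 → t=4.239, apex=30.740, x_land=35.053, impact vy=-24.795
  bounce: vy ← 0.57·24.795 = 14.133
Arc 2: start y=0.000, vy=14.133 → t=2.827, apex=9.988, x_land=58.429, impact vy=-14.133
  bounce: vy ← 0.57·14.133 = 8.056
Arc 3: start y=0.000, vy=8.056 → t=1.611, apex=3.245, x_land=71.754, impact vy=-8.056
  bounce: vy ← 0.57·8.056 = 4.592
Arc 4: start y=0.000, vy=4.592 → t=0.918, apex=1.054, x_land=79.349, impact vy=-4.592
  bounce: vy ← 0.57·4.592 = 2.617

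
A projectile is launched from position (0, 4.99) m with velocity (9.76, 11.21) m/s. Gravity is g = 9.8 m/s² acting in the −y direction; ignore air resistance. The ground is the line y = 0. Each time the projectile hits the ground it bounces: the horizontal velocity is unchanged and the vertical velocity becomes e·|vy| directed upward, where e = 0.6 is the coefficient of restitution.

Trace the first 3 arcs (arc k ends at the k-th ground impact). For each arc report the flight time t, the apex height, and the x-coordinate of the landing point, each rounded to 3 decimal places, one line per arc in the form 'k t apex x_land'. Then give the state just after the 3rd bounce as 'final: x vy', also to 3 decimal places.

1 2.669 11.401 26.052
2 1.830 4.105 43.917
3 1.098 1.478 54.637
final: 54.637 3.229

Arc 1: start y=4.990, vy=11.210 → t=2.669, apex=11.401, x_land=26.052, impact vy=-14.949
  bounce: vy ← 0.6·14.949 = 8.969
Arc 2: start y=0.000, vy=8.969 → t=1.830, apex=4.105, x_land=43.917, impact vy=-8.969
  bounce: vy ← 0.6·8.969 = 5.382
Arc 3: start y=0.000, vy=5.382 → t=1.098, apex=1.478, x_land=54.637, impact vy=-5.382
  bounce: vy ← 0.6·5.382 = 3.229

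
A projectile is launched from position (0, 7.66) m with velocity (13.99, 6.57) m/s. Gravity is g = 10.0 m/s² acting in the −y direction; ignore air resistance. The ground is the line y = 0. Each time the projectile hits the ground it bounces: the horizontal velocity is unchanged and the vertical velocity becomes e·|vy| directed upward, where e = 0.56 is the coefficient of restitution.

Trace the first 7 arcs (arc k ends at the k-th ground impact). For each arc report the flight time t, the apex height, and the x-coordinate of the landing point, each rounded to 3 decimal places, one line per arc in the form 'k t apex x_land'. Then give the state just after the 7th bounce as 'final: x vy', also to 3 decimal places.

Arc 1: start y=7.660, vy=6.570 → t=2.058, apex=9.818, x_land=28.796, impact vy=-14.013
  bounce: vy ← 0.56·14.013 = 7.847
Arc 2: start y=0.000, vy=7.847 → t=1.569, apex=3.079, x_land=50.752, impact vy=-7.847
  bounce: vy ← 0.56·7.847 = 4.394
Arc 3: start y=0.000, vy=4.394 → t=0.879, apex=0.966, x_land=63.048, impact vy=-4.394
  bounce: vy ← 0.56·4.394 = 2.461
Arc 4: start y=0.000, vy=2.461 → t=0.492, apex=0.303, x_land=69.934, impact vy=-2.461
  bounce: vy ← 0.56·2.461 = 1.378
Arc 5: start y=0.000, vy=1.378 → t=0.276, apex=0.095, x_land=73.790, impact vy=-1.378
  bounce: vy ← 0.56·1.378 = 0.772
Arc 6: start y=0.000, vy=0.772 → t=0.154, apex=0.030, x_land=75.949, impact vy=-0.772
  bounce: vy ← 0.56·0.772 = 0.432
Arc 7: start y=0.000, vy=0.432 → t=0.086, apex=0.009, x_land=77.158, impact vy=-0.432
  bounce: vy ← 0.56·0.432 = 0.242

1 2.058 9.818 28.796
2 1.569 3.079 50.752
3 0.879 0.966 63.048
4 0.492 0.303 69.934
5 0.276 0.095 73.790
6 0.154 0.030 75.949
7 0.086 0.009 77.158
final: 77.158 0.242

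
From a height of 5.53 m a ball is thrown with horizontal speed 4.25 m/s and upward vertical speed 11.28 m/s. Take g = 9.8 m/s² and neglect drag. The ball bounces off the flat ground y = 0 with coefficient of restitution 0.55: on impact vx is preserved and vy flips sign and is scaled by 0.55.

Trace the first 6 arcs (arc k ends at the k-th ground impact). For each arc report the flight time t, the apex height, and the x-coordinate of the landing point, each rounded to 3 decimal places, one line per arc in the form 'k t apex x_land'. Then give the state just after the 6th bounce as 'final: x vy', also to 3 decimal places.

1 2.717 12.022 11.549
2 1.723 3.637 18.871
3 0.948 1.100 22.899
4 0.521 0.333 25.114
5 0.287 0.101 26.332
6 0.158 0.030 27.002
final: 27.002 0.425

Arc 1: start y=5.530, vy=11.280 → t=2.717, apex=12.022, x_land=11.549, impact vy=-15.350
  bounce: vy ← 0.55·15.350 = 8.443
Arc 2: start y=0.000, vy=8.443 → t=1.723, apex=3.637, x_land=18.871, impact vy=-8.443
  bounce: vy ← 0.55·8.443 = 4.643
Arc 3: start y=0.000, vy=4.643 → t=0.948, apex=1.100, x_land=22.899, impact vy=-4.643
  bounce: vy ← 0.55·4.643 = 2.554
Arc 4: start y=0.000, vy=2.554 → t=0.521, apex=0.333, x_land=25.114, impact vy=-2.554
  bounce: vy ← 0.55·2.554 = 1.405
Arc 5: start y=0.000, vy=1.405 → t=0.287, apex=0.101, x_land=26.332, impact vy=-1.405
  bounce: vy ← 0.55·1.405 = 0.773
Arc 6: start y=0.000, vy=0.773 → t=0.158, apex=0.030, x_land=27.002, impact vy=-0.773
  bounce: vy ← 0.55·0.773 = 0.425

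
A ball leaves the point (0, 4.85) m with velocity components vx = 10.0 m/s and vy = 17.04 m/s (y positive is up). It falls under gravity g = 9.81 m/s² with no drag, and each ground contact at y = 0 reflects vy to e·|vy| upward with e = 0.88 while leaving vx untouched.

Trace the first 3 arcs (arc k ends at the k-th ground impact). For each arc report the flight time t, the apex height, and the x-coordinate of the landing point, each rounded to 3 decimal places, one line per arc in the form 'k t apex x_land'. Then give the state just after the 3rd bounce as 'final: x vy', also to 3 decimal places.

1 3.738 19.649 37.385
2 3.523 15.216 72.611
3 3.100 11.784 103.610
final: 103.610 13.380

Arc 1: start y=4.850, vy=17.040 → t=3.738, apex=19.649, x_land=37.385, impact vy=-19.635
  bounce: vy ← 0.88·19.635 = 17.278
Arc 2: start y=0.000, vy=17.278 → t=3.523, apex=15.216, x_land=72.611, impact vy=-17.278
  bounce: vy ← 0.88·17.278 = 15.205
Arc 3: start y=0.000, vy=15.205 → t=3.100, apex=11.784, x_land=103.610, impact vy=-15.205
  bounce: vy ← 0.88·15.205 = 13.380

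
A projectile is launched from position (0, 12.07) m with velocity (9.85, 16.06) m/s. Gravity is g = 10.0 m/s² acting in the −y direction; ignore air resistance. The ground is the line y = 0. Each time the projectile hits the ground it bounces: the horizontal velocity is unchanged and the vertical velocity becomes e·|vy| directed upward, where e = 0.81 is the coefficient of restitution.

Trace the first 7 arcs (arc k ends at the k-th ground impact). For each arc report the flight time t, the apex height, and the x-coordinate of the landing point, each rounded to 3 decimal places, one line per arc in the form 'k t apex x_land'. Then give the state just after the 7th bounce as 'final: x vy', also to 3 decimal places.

Arc 1: start y=12.070, vy=16.060 → t=3.841, apex=24.966, x_land=37.829, impact vy=-22.346
  bounce: vy ← 0.81·22.346 = 18.100
Arc 2: start y=0.000, vy=18.100 → t=3.620, apex=16.380, x_land=73.486, impact vy=-18.100
  bounce: vy ← 0.81·18.100 = 14.661
Arc 3: start y=0.000, vy=14.661 → t=2.932, apex=10.747, x_land=102.368, impact vy=-14.661
  bounce: vy ← 0.81·14.661 = 11.875
Arc 4: start y=0.000, vy=11.875 → t=2.375, apex=7.051, x_land=125.763, impact vy=-11.875
  bounce: vy ← 0.81·11.875 = 9.619
Arc 5: start y=0.000, vy=9.619 → t=1.924, apex=4.626, x_land=144.712, impact vy=-9.619
  bounce: vy ← 0.81·9.619 = 7.791
Arc 6: start y=0.000, vy=7.791 → t=1.558, apex=3.035, x_land=160.061, impact vy=-7.791
  bounce: vy ← 0.81·7.791 = 6.311
Arc 7: start y=0.000, vy=6.311 → t=1.262, apex=1.991, x_land=172.494, impact vy=-6.311
  bounce: vy ← 0.81·6.311 = 5.112

1 3.841 24.966 37.829
2 3.620 16.380 73.486
3 2.932 10.747 102.368
4 2.375 7.051 125.763
5 1.924 4.626 144.712
6 1.558 3.035 160.061
7 1.262 1.991 172.494
final: 172.494 5.112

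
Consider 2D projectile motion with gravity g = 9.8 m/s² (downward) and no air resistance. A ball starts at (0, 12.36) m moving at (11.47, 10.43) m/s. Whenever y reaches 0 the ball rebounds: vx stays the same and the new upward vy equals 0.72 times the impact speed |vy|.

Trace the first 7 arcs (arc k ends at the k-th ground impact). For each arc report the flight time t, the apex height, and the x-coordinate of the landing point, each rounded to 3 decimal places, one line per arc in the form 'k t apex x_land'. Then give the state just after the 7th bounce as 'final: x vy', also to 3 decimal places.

Arc 1: start y=12.360, vy=10.430 → t=2.976, apex=17.910, x_land=34.136, impact vy=-18.736
  bounce: vy ← 0.72·18.736 = 13.490
Arc 2: start y=0.000, vy=13.490 → t=2.753, apex=9.285, x_land=65.714, impact vy=-13.490
  bounce: vy ← 0.72·13.490 = 9.713
Arc 3: start y=0.000, vy=9.713 → t=1.982, apex=4.813, x_land=88.450, impact vy=-9.713
  bounce: vy ← 0.72·9.713 = 6.993
Arc 4: start y=0.000, vy=6.993 → t=1.427, apex=2.495, x_land=104.819, impact vy=-6.993
  bounce: vy ← 0.72·6.993 = 5.035
Arc 5: start y=0.000, vy=5.035 → t=1.028, apex=1.293, x_land=116.606, impact vy=-5.035
  bounce: vy ← 0.72·5.035 = 3.625
Arc 6: start y=0.000, vy=3.625 → t=0.740, apex=0.671, x_land=125.092, impact vy=-3.625
  bounce: vy ← 0.72·3.625 = 2.610
Arc 7: start y=0.000, vy=2.610 → t=0.533, apex=0.348, x_land=131.202, impact vy=-2.610
  bounce: vy ← 0.72·2.610 = 1.879

1 2.976 17.910 34.136
2 2.753 9.285 65.714
3 1.982 4.813 88.450
4 1.427 2.495 104.819
5 1.028 1.293 116.606
6 0.740 0.671 125.092
7 0.533 0.348 131.202
final: 131.202 1.879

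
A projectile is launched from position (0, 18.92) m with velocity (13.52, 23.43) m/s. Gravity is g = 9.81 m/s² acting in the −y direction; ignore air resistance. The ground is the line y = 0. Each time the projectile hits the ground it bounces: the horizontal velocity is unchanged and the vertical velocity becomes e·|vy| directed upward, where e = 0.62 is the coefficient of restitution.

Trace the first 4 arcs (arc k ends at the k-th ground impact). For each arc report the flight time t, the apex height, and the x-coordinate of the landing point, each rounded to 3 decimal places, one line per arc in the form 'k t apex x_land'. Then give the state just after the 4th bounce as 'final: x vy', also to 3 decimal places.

1 5.481 46.900 74.097
2 3.834 18.028 125.937
3 2.377 6.930 158.078
4 1.474 2.664 178.005
final: 178.005 4.482

Arc 1: start y=18.920, vy=23.430 → t=5.481, apex=46.900, x_land=74.097, impact vy=-30.334
  bounce: vy ← 0.62·30.334 = 18.807
Arc 2: start y=0.000, vy=18.807 → t=3.834, apex=18.028, x_land=125.937, impact vy=-18.807
  bounce: vy ← 0.62·18.807 = 11.661
Arc 3: start y=0.000, vy=11.661 → t=2.377, apex=6.930, x_land=158.078, impact vy=-11.661
  bounce: vy ← 0.62·11.661 = 7.230
Arc 4: start y=0.000, vy=7.230 → t=1.474, apex=2.664, x_land=178.005, impact vy=-7.230
  bounce: vy ← 0.62·7.230 = 4.482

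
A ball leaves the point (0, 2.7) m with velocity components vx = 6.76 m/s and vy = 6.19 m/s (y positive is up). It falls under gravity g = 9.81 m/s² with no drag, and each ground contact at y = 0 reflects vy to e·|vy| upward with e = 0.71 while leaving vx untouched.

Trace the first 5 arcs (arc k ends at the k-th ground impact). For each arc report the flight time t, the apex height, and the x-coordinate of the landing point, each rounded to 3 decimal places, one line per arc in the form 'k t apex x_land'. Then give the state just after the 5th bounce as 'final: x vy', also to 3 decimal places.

Arc 1: start y=2.700, vy=6.190 → t=1.605, apex=4.653, x_land=10.849, impact vy=-9.555
  bounce: vy ← 0.71·9.555 = 6.784
Arc 2: start y=0.000, vy=6.784 → t=1.383, apex=2.346, x_land=20.199, impact vy=-6.784
  bounce: vy ← 0.71·6.784 = 4.816
Arc 3: start y=0.000, vy=4.816 → t=0.982, apex=1.182, x_land=26.837, impact vy=-4.816
  bounce: vy ← 0.71·4.816 = 3.420
Arc 4: start y=0.000, vy=3.420 → t=0.697, apex=0.596, x_land=31.550, impact vy=-3.420
  bounce: vy ← 0.71·3.420 = 2.428
Arc 5: start y=0.000, vy=2.428 → t=0.495, apex=0.300, x_land=34.896, impact vy=-2.428
  bounce: vy ← 0.71·2.428 = 1.724

1 1.605 4.653 10.849
2 1.383 2.346 20.199
3 0.982 1.182 26.837
4 0.697 0.596 31.550
5 0.495 0.300 34.896
final: 34.896 1.724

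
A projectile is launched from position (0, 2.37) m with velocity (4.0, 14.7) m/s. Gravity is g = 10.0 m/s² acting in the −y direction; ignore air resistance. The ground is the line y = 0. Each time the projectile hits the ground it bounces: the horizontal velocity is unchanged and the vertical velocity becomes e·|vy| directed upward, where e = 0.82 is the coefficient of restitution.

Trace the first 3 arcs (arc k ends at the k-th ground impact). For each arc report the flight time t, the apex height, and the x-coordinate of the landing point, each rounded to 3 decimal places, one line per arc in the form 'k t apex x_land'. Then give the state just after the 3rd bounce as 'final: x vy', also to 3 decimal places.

Arc 1: start y=2.370, vy=14.700 → t=3.093, apex=13.174, x_land=12.373, impact vy=-16.232
  bounce: vy ← 0.82·16.232 = 13.311
Arc 2: start y=0.000, vy=13.311 → t=2.662, apex=8.859, x_land=23.021, impact vy=-13.311
  bounce: vy ← 0.82·13.311 = 10.915
Arc 3: start y=0.000, vy=10.915 → t=2.183, apex=5.956, x_land=31.753, impact vy=-10.915
  bounce: vy ← 0.82·10.915 = 8.950

1 3.093 13.174 12.373
2 2.662 8.859 23.021
3 2.183 5.956 31.753
final: 31.753 8.950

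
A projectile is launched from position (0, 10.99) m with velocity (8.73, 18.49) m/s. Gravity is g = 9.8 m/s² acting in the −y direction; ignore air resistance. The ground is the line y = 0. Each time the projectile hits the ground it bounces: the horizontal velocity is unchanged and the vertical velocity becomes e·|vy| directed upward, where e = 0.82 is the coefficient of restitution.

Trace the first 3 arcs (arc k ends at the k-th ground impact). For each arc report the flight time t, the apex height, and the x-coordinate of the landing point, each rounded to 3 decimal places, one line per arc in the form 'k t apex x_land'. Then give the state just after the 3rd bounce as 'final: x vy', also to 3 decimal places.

1 4.296 28.433 37.501
2 3.951 19.118 71.989
3 3.239 12.855 100.269
final: 100.269 13.016

Arc 1: start y=10.990, vy=18.490 → t=4.296, apex=28.433, x_land=37.501, impact vy=-23.607
  bounce: vy ← 0.82·23.607 = 19.358
Arc 2: start y=0.000, vy=19.358 → t=3.951, apex=19.118, x_land=71.989, impact vy=-19.358
  bounce: vy ← 0.82·19.358 = 15.873
Arc 3: start y=0.000, vy=15.873 → t=3.239, apex=12.855, x_land=100.269, impact vy=-15.873
  bounce: vy ← 0.82·15.873 = 13.016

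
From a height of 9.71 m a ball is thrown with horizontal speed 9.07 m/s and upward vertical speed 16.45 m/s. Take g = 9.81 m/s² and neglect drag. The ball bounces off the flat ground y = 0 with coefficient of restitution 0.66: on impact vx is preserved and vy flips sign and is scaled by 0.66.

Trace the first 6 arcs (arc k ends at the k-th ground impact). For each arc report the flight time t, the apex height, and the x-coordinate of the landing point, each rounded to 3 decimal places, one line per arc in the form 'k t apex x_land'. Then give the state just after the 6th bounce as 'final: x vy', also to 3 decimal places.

1 3.866 23.502 35.063
2 2.889 10.238 61.270
3 1.907 4.459 78.566
4 1.259 1.943 89.982
5 0.831 0.846 97.516
6 0.548 0.369 102.489
final: 102.489 1.775

Arc 1: start y=9.710, vy=16.450 → t=3.866, apex=23.502, x_land=35.063, impact vy=-21.474
  bounce: vy ← 0.66·21.474 = 14.173
Arc 2: start y=0.000, vy=14.173 → t=2.889, apex=10.238, x_land=61.270, impact vy=-14.173
  bounce: vy ← 0.66·14.173 = 9.354
Arc 3: start y=0.000, vy=9.354 → t=1.907, apex=4.459, x_land=78.566, impact vy=-9.354
  bounce: vy ← 0.66·9.354 = 6.174
Arc 4: start y=0.000, vy=6.174 → t=1.259, apex=1.943, x_land=89.982, impact vy=-6.174
  bounce: vy ← 0.66·6.174 = 4.075
Arc 5: start y=0.000, vy=4.075 → t=0.831, apex=0.846, x_land=97.516, impact vy=-4.075
  bounce: vy ← 0.66·4.075 = 2.689
Arc 6: start y=0.000, vy=2.689 → t=0.548, apex=0.369, x_land=102.489, impact vy=-2.689
  bounce: vy ← 0.66·2.689 = 1.775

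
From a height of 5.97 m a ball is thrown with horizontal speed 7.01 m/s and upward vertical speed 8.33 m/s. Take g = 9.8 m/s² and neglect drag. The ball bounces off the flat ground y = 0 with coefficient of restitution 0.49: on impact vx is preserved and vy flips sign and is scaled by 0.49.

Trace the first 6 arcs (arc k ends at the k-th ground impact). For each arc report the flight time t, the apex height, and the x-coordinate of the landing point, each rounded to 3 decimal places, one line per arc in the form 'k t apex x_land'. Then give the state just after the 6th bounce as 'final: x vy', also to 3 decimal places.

Arc 1: start y=5.970, vy=8.330 → t=2.243, apex=9.510, x_land=15.724, impact vy=-13.653
  bounce: vy ← 0.49·13.653 = 6.690
Arc 2: start y=0.000, vy=6.690 → t=1.365, apex=2.283, x_land=25.295, impact vy=-6.690
  bounce: vy ← 0.49·6.690 = 3.278
Arc 3: start y=0.000, vy=3.278 → t=0.669, apex=0.548, x_land=29.985, impact vy=-3.278
  bounce: vy ← 0.49·3.278 = 1.606
Arc 4: start y=0.000, vy=1.606 → t=0.328, apex=0.132, x_land=32.283, impact vy=-1.606
  bounce: vy ← 0.49·1.606 = 0.787
Arc 5: start y=0.000, vy=0.787 → t=0.161, apex=0.032, x_land=33.409, impact vy=-0.787
  bounce: vy ← 0.49·0.787 = 0.386
Arc 6: start y=0.000, vy=0.386 → t=0.079, apex=0.008, x_land=33.960, impact vy=-0.386
  bounce: vy ← 0.49·0.386 = 0.189

1 2.243 9.510 15.724
2 1.365 2.283 25.295
3 0.669 0.548 29.985
4 0.328 0.132 32.283
5 0.161 0.032 33.409
6 0.079 0.008 33.960
final: 33.960 0.189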